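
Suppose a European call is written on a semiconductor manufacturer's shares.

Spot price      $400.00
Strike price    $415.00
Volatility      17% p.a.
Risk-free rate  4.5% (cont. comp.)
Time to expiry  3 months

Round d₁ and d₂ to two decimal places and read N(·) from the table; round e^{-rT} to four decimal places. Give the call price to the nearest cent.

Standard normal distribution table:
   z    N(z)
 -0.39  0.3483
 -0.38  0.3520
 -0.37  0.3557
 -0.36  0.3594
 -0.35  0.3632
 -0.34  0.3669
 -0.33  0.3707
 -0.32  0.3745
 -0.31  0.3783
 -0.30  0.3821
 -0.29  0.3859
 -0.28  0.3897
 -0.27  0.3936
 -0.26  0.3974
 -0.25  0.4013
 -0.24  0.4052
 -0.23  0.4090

$8.40

σ√T = 0.17 × 0.5000 = 0.0850
d₁ = [ln(400/415) + (0.045 + 0.17²/2)·0.25] / 0.0850 = [-0.0368 + 0.0149] / 0.0850 = -0.2583 ≈ -0.26
d₂ = d₁ − σ√T = -0.2583 − 0.0850 = -0.3433 ≈ -0.34
exp(−rT) = exp(−0.045·0.25) = 0.9888
N(d₁) = N(-0.26) = 0.3974;  N(d₂) = N(-0.34) = 0.3669
C = 400·0.3974 − 415·0.9888·0.3669 = 158.9600 − 150.5581 = 8.4019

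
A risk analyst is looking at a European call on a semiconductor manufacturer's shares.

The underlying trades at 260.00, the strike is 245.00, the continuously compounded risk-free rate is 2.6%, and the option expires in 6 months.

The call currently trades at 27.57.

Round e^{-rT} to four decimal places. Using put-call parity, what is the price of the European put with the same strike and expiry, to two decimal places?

exp(−rT) = exp(−0.026·0.5) = 0.9871
Put-call parity: C − P = S − K·e^(−rT) = 260 − 245·0.9871 = 260 − 241.8395 = 18.1605
P = C − (C − P) = 27.57 − (18.1605) = 9.4095

9.41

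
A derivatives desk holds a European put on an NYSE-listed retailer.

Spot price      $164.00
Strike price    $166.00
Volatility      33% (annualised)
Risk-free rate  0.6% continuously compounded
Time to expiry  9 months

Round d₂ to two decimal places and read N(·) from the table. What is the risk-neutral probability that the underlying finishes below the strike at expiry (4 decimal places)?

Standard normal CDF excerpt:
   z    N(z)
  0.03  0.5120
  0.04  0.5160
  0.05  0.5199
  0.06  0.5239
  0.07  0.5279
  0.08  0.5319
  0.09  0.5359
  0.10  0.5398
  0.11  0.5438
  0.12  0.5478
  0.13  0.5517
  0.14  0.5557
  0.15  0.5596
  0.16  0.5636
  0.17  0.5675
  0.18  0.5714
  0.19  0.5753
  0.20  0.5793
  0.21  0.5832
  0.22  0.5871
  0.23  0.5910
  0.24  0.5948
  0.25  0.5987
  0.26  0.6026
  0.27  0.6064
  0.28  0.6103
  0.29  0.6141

T = 0.75;  σ√T = 0.2858
d₁ = [ln(164/166) + (0.006 + 0.33²/2)·0.75] / 0.2858 = [-0.0121 + 0.0453] / 0.2858 = 0.1162 → 0.12
d₂ = d₁ − σ√T = 0.1162 − 0.2858 = -0.1696 → -0.17
Risk-neutral Pr[S_T < K] = N(−d₂) = N(0.17) = 0.5675

0.5675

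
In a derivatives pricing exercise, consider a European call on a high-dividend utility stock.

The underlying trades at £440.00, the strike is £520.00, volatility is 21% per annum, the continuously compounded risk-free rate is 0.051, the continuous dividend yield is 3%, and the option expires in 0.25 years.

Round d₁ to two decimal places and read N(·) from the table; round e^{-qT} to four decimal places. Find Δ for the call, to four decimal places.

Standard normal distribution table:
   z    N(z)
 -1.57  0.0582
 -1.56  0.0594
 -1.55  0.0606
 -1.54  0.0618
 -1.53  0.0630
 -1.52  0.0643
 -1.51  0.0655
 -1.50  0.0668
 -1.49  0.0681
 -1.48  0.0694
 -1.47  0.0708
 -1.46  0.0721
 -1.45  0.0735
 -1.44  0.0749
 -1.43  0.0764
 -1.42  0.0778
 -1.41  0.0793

σ√T = 0.21 × 0.5000 = 0.1050
d₁ = [ln(440/520) + (0.051 − 0.03 + ½·0.21²)·0.25] / (σ√T) = (-0.1671 + 0.0108) / 0.1050 = -1.4885 ⇒ -1.49
N(d₁) = N(-1.49) = 0.0681
Δ_call = e^(−qT)·N(d₁) = 0.9925·0.0681 = 0.0676

0.0676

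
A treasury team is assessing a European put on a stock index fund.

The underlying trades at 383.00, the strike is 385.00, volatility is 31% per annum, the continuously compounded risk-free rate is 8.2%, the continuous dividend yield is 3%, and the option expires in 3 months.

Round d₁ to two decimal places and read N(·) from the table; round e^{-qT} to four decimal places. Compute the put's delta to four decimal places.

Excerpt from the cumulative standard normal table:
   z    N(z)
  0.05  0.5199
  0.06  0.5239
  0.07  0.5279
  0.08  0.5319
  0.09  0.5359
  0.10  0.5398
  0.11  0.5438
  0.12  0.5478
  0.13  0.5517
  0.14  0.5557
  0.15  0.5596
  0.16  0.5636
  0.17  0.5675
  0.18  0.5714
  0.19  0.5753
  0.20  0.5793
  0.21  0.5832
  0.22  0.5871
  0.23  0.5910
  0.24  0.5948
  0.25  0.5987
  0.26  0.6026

-0.4449

σ√T = 0.31 × 0.5000 = 0.1550
d₁ = [ln(383/385) + (0.082 − 0.03 + 0.31²/2)·0.25] / 0.1550 = [-0.0052 + 0.0250] / 0.1550 = 0.1278 → 0.13
N(d₁) = N(0.13) = 0.5517
Δ_put = e^(−qT)·(N(d₁) − 1) = 0.9925·(0.5517 − 1) = -0.4449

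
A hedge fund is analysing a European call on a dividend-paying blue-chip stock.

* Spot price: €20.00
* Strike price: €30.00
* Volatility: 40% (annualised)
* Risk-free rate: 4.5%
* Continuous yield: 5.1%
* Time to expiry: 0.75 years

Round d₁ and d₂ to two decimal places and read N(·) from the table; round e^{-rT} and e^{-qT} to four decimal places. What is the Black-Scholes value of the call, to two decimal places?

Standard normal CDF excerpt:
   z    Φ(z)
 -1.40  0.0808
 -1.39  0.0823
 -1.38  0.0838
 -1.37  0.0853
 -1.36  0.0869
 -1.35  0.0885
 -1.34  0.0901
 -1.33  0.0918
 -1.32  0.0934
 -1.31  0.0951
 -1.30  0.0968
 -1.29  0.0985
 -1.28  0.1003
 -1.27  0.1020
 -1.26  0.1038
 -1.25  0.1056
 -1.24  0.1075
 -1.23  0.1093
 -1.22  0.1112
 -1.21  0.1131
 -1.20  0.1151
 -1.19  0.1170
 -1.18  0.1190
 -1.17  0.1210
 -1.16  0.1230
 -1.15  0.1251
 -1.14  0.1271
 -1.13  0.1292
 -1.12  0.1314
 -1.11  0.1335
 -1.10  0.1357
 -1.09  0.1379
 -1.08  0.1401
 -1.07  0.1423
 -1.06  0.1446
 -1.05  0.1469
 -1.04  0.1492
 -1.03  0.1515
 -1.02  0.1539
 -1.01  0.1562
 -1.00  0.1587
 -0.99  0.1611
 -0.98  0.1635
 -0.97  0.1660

€0.49

T = 0.75;  σ√T = 0.3464
d₁ = [ln(20/30) + (0.045 − 0.051 + ½·0.4²)·0.75] / (σ√T) = (-0.4055 + 0.0555) / 0.3464 = -1.0103 → -1.01
d₂ = -1.0103 − 0.3464 = -1.3567 → -1.36
exp(−qT) = exp(−0.051·0.75) = 0.9625;  exp(−rT) = exp(−0.045·0.75) = 0.9668
N(d₁) = N(-1.01) = 0.1562;  N(d₂) = N(-1.36) = 0.0869
C = 20·0.9625·0.1562 − 30·0.9668·0.0869 = 3.0069 − 2.5204 = 0.4864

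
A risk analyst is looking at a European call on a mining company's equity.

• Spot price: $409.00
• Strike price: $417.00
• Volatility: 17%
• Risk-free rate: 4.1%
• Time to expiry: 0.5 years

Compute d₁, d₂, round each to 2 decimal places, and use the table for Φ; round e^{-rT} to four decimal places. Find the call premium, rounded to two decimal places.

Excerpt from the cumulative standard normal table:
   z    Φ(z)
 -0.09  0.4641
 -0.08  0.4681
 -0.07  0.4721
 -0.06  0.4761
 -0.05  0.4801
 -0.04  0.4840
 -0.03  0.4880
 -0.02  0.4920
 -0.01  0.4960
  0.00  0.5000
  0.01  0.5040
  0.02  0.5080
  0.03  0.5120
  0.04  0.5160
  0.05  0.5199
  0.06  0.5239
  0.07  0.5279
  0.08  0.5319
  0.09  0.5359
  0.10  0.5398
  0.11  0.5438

$19.77

σ√T = 0.17 × 0.7071 = 0.1202
d₁ = [ln(409/417) + (0.041 + 0.17²/2)·0.5] / 0.1202 = [-0.0194 + 0.0277] / 0.1202 = 0.0695 which rounds to 0.07
d₂ = d₁ − σ√T = 0.0695 − 0.1202 = -0.0507 which rounds to -0.05
e^(−rT) = e^(−0.041·0.5) = 0.9797
C = 409·N(0.07) − 417·0.9797·N(-0.05) = 409·0.5279 − 417·0.9797·0.4801 = 215.9111 − 196.1376 = 19.7735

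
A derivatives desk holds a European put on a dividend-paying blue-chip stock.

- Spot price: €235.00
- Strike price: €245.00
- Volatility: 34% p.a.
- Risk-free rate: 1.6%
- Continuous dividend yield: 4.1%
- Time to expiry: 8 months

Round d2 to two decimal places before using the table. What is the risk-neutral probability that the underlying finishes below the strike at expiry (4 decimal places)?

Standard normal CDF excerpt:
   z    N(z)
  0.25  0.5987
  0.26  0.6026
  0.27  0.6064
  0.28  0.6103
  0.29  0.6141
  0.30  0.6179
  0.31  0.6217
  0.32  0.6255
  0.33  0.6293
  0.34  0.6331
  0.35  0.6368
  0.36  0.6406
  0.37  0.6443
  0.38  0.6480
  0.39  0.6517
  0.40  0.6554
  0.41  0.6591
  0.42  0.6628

T = 0.6667;  σ√T = 0.2776
d₁ = [ln(235/245) + (0.016 − 0.041 + ½·0.34²)·0.6667] / (σ√T) = (-0.0417 + 0.0219) / 0.2776 = -0.0713 ⇒ -0.07
d₂ = -0.0713 − 0.2776 = -0.3490 ⇒ -0.35
Pr(exercise) under Q = N(−d₂) = N(0.35) = 0.6368

0.6368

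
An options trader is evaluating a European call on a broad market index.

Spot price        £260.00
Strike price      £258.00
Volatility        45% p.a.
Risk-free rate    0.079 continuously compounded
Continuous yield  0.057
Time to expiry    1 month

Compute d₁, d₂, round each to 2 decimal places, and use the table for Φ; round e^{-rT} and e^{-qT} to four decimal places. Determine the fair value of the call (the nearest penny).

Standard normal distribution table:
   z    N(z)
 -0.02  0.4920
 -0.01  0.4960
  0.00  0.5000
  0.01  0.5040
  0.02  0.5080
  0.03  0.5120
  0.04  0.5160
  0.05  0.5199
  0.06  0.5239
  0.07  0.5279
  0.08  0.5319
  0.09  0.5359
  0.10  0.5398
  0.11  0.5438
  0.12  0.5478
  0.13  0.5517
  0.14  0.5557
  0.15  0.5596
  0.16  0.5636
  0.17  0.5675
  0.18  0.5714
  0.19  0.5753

σ√T = 0.45·√0.08333 = 0.1299
d₁ = [ln(260/258) + (0.079 − 0.057 + 0.45²/2)·0.08333] / 0.1299 = [0.0077 + 0.0103] / 0.1299 = 0.1385 ⇒ 0.14
d₂ = d₁ − σ√T = 0.1385 − 0.1299 = 0.0086 ⇒ 0.01
e^(−qT) = e^(−0.057·0.08333) = 0.9953;  e^(−rT) = e^(−0.079·0.08333) = 0.9934
N(d₁) = N(0.14) = 0.5557;  N(d₂) = N(0.01) = 0.5040
C = 260·0.9953·0.5557 − 258·0.9934·0.5040 = 143.8029 − 129.1738 = 14.6291

£14.63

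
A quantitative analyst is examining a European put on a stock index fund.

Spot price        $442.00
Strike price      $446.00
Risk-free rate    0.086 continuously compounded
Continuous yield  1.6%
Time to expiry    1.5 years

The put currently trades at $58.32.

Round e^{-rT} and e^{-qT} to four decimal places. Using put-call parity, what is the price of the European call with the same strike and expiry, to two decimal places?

exp(−qT) = exp(−0.016·1.5) = 0.9763;  exp(−rT) = exp(−0.086·1.5) = 0.8790
Put-call parity: C − P = S·e^(−qT) − K·e^(−rT) = 442·0.9763 − 446·0.8790 = 431.5246 − 392.0340 = 39.4906
C = P + (C − P) = 58.32 + (39.4906) = 97.8106

$97.81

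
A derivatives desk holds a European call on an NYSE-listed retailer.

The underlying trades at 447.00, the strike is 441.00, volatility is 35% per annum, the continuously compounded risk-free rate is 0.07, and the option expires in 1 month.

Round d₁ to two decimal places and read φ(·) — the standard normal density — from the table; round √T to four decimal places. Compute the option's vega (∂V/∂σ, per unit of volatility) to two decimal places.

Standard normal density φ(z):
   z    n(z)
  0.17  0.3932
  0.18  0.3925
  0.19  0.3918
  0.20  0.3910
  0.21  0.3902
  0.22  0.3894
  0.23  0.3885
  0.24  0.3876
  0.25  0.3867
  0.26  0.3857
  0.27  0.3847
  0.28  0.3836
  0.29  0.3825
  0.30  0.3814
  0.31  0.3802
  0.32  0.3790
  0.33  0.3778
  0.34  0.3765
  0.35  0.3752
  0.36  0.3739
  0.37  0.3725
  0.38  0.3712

50.02

σ√T = 0.35 × 0.2887 = 0.1010
ln(S/K) + (r + σ²/2)T = ln(447/441) + (0.07 + 0.35²/2)·0.08333 = 0.0135 + 0.0109 = 0.0245
d₁ = 0.0245 / 0.1010 = 0.2420 ⇒ 0.24
√T = √0.08333 = 0.2887
φ(d₁) = φ(0.24) = 0.3876
vega = S·φ(d₁)·√T = 447·0.3876·0.2887 = 50.0194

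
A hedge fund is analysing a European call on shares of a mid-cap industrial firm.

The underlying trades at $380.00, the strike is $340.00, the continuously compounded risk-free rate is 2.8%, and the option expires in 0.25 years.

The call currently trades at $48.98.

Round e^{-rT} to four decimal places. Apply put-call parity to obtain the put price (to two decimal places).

$6.60

exp(−rT) = exp(−0.028·0.25) = 0.9930
Put-call parity: C − P = S − K·e^(−rT) = 380 − 340·0.9930 = 380 − 337.6200 = 42.3800
P = C − (C − P) = 48.98 − (42.3800) = 6.6000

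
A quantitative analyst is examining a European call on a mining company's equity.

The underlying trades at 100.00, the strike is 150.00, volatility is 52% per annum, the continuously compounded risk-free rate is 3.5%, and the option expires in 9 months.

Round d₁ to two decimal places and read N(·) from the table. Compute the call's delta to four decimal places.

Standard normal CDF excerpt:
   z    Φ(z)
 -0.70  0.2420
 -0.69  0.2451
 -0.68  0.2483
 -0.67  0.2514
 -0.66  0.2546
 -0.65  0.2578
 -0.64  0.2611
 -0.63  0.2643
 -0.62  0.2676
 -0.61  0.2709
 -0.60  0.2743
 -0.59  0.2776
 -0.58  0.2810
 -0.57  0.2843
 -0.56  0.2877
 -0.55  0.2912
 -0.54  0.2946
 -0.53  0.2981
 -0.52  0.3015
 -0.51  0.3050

T = 0.75;  σ√T = 0.4503
ln(S/K) + (r + σ²/2)T = ln(100/150) + (0.035 + 0.52²/2)·0.75 = -0.4055 + 0.1277 = -0.2778
d₁ = -0.2778 / 0.4503 = -0.6169 → -0.62
N(d₁) = N(-0.62) = 0.2676
Δ_call = N(d₁) = 0.2676

0.2676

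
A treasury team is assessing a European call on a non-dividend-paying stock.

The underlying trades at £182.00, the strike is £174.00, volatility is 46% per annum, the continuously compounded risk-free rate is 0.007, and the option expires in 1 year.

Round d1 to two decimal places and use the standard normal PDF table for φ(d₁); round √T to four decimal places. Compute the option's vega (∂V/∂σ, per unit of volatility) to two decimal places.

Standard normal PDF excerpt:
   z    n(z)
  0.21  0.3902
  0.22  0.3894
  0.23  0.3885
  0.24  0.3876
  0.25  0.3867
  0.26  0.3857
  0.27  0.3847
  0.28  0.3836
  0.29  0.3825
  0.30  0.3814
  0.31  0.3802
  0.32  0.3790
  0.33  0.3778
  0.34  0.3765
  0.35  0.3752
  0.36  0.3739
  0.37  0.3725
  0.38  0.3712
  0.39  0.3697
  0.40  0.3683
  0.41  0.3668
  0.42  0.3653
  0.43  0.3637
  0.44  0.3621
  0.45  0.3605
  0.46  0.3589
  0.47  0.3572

68.52

σ√T = 0.46 × 1.0000 = 0.4600
d₁ = [ln(182/174) + (0.007 + 0.46²/2)·1] / 0.4600 = [0.0450 + 0.1128] / 0.4600 = 0.3429 ⇒ 0.34
√T = √1 = 1.0000
φ(d₁) = φ(0.34) = 0.3765
vega = S·φ(d₁)·√T = 182·0.3765·1.0000 = 68.5230
(Vega is the same for a European call and put with the same parameters.)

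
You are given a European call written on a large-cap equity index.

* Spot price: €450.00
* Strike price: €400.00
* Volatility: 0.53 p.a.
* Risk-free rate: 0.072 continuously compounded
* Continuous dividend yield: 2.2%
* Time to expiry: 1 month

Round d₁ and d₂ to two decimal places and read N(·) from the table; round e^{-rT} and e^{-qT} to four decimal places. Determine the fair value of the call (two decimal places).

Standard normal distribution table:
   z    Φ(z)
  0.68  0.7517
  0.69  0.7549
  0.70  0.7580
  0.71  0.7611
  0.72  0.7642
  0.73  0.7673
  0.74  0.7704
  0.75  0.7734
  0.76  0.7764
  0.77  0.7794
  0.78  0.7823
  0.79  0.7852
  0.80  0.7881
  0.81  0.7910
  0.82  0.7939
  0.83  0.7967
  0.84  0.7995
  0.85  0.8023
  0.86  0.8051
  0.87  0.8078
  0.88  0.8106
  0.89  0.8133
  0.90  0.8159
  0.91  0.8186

σ√T = 0.53·√0.08333 = 0.1530
d₁ = [ln(450/400) + (0.072 − 0.022 + ½·0.53²)·0.08333] / (σ√T) = (0.1178 + 0.0159) / 0.1530 = 0.8736 → 0.87
d₂ = 0.8736 − 0.1530 = 0.7206 → 0.72
e^(−qT) = e^(−0.022·0.08333) = 0.9982;  e^(−rT) = e^(−0.072·0.08333) = 0.9940
N(d₁) = N(0.87) = 0.8078;  N(d₂) = N(0.72) = 0.7642
C = 450·0.9982·0.8078 − 400·0.9940·0.7642 = 362.8557 − 303.8459 = 59.0098

€59.01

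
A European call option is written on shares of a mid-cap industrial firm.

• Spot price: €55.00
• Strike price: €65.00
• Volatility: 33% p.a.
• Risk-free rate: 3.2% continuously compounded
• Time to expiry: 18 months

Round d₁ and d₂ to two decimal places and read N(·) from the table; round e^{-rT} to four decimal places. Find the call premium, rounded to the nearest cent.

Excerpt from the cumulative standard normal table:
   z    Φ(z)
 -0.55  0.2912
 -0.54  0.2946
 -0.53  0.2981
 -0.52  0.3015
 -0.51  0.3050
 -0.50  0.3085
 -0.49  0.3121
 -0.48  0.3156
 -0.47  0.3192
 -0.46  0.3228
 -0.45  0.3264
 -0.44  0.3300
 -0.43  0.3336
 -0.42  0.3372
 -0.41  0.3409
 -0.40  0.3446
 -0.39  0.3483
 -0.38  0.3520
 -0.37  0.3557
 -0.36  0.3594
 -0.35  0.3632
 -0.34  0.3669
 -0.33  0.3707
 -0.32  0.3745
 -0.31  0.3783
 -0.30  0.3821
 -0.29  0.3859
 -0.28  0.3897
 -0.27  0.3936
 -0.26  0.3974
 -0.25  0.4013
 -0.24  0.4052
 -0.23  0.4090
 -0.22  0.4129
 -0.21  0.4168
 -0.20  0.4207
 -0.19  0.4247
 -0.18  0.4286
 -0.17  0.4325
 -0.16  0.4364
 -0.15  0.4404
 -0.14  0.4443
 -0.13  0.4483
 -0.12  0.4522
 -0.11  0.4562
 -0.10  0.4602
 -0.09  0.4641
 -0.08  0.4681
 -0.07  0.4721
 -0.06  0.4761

€6.41

σ√T = 0.33 × 1.2247 = 0.4042
d₁ = [ln(55/65) + (0.032 + 0.33²/2)·1.5] / 0.4042 = [-0.1671 + 0.1297] / 0.4042 = -0.0925 → -0.09
d₂ = d₁ − σ√T = -0.0925 − 0.4042 = -0.4967 → -0.50
exp(−rT) = exp(−0.032·1.5) = 0.9531
N(d₁) = N(-0.09) = 0.4641;  N(d₂) = N(-0.50) = 0.3085
C = 55·0.4641 − 65·0.9531·0.3085 = 25.5255 − 19.1120 = 6.4135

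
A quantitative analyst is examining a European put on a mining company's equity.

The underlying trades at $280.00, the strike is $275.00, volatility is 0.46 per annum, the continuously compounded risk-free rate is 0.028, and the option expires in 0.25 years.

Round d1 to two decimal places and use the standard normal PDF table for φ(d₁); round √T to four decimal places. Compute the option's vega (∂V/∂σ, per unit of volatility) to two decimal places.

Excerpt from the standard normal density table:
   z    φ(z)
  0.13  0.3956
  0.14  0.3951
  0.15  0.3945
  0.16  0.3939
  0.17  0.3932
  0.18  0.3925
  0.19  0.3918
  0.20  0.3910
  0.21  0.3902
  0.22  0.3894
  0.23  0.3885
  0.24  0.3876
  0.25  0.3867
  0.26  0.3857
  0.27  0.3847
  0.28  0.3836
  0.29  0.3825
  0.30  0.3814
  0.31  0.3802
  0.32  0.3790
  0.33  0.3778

54.52

σ√T = 0.46 × 0.5000 = 0.2300
d₁ = [ln(280/275) + (0.028 + 0.46²/2)·0.25] / 0.2300 = [0.0180 + 0.0335] / 0.2300 = 0.2238 which rounds to 0.22
√T = √0.25 = 0.5000
φ(d₁) = φ(0.22) = 0.3894
vega = S·φ(d₁)·√T = 280·0.3894·0.5000 = 54.5160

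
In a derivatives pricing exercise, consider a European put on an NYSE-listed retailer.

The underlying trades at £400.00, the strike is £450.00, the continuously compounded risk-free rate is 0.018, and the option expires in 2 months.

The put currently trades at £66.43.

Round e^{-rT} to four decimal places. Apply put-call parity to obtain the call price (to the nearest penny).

exp(−rT) = exp(−0.018·0.1667) = 0.9970
Put-call parity: C − P = S − K·e^(−rT) = 400 − 450·0.9970 = 400 − 448.6500 = -48.6500
C = P + (C − P) = 66.43 + (-48.6500) = 17.7800

£17.78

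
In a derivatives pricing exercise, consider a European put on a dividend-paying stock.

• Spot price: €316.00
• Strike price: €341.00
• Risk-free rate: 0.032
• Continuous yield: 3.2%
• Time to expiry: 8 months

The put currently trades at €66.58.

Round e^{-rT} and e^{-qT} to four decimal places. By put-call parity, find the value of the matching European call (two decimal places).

exp(−qT) = exp(−0.032·0.6667) = 0.9789;  exp(−rT) = exp(−0.032·0.6667) = 0.9789
Put-call parity: C − P = S·e^(−qT) − K·e^(−rT) = 316·0.9789 − 341·0.9789 = 309.3324 − 333.8049 = -24.4725
C = P + (C − P) = 66.58 + (-24.4725) = 42.1075

€42.11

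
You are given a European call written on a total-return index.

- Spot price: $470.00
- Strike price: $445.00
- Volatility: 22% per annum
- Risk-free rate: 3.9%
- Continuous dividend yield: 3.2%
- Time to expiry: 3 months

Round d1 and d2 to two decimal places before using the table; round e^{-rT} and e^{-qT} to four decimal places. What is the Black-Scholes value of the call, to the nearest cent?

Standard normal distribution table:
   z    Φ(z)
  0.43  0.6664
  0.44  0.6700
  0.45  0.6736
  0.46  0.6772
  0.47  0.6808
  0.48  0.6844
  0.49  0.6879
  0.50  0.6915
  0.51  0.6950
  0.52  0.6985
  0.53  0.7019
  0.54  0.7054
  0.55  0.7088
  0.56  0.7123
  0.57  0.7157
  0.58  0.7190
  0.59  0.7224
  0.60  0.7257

T = 0.25;  σ√T = 0.1100
d₁ = [ln(470/445) + (0.039 − 0.032 + 0.22²/2)·0.25] / 0.1100 = [0.0547 + 0.0078] / 0.1100 = 0.5678 ≈ 0.57
d₂ = d₁ − σ√T = 0.5678 − 0.1100 = 0.4578 ≈ 0.46
exp(−qT) = exp(−0.032·0.25) = 0.9920;  exp(−rT) = exp(−0.039·0.25) = 0.9903
N(d₁) = N(0.57) = 0.7157;  N(d₂) = N(0.46) = 0.6772
C = 470·0.9920·0.7157 − 445·0.9903·0.6772 = 333.6880 − 298.4309 = 35.2571

$35.26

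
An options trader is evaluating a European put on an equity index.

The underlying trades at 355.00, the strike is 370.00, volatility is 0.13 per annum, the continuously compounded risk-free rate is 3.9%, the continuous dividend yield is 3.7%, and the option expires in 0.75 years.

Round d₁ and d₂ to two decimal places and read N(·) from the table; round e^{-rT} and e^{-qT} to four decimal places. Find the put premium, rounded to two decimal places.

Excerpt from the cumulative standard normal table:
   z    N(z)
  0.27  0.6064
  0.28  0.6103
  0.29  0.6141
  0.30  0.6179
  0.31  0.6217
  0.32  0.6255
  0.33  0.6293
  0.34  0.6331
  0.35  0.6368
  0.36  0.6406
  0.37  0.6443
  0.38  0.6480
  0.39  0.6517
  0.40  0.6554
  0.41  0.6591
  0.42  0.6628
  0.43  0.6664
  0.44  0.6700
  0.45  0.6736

23.50

σ√T = 0.13 × 0.8660 = 0.1126
d₁ = [ln(355/370) + (0.039 − 0.037 + 0.13²/2)·0.75] / 0.1126 = [-0.0414 + 0.0078] / 0.1126 = -0.2980 ≈ -0.30
d₂ = d₁ − σ√T = -0.2980 − 0.1126 = -0.4106 ≈ -0.41
e^(−qT) = e^(−0.037·0.75) = 0.9726;  e^(−rT) = e^(−0.039·0.75) = 0.9712
N(−d₂) = N(0.41) = 0.6591;  N(−d₁) = N(0.30) = 0.6179
P = 370·0.9712·0.6591 − 355·0.9726·0.6179 = 236.8436 − 213.3442 = 23.4994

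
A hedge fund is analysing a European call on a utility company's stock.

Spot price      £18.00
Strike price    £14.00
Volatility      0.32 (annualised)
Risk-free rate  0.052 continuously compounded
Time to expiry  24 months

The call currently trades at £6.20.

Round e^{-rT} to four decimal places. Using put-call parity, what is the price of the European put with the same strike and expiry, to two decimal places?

£0.82

exp(−rT) = exp(−0.052·2) = 0.9012
Put-call parity: C − P = S − K·e^(−rT) = 18 − 14·0.9012 = 18 − 12.6168 = 5.3832
P = C − (C − P) = 6.20 − (5.3832) = 0.8168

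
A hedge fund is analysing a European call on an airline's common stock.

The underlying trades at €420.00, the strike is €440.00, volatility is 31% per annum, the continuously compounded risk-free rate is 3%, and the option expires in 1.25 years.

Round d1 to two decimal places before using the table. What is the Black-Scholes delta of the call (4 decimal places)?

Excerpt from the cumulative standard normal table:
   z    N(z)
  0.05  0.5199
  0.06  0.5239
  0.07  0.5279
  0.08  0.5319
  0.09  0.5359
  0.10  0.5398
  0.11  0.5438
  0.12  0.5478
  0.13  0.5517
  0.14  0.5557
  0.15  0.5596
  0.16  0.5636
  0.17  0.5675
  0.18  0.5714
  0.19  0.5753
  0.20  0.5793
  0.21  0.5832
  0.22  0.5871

0.5596

σ√T = 0.31·√1.25 = 0.3466
ln(S/K) + (r + σ²/2)T = ln(420/440) + (0.03 + 0.31²/2)·1.25 = -0.0465 + 0.0976 = 0.0510
d₁ = 0.0510 / 0.3466 = 0.1473 ⇒ 0.15
N(d₁) = N(0.15) = 0.5596
Δ_call = N(d₁) = 0.5596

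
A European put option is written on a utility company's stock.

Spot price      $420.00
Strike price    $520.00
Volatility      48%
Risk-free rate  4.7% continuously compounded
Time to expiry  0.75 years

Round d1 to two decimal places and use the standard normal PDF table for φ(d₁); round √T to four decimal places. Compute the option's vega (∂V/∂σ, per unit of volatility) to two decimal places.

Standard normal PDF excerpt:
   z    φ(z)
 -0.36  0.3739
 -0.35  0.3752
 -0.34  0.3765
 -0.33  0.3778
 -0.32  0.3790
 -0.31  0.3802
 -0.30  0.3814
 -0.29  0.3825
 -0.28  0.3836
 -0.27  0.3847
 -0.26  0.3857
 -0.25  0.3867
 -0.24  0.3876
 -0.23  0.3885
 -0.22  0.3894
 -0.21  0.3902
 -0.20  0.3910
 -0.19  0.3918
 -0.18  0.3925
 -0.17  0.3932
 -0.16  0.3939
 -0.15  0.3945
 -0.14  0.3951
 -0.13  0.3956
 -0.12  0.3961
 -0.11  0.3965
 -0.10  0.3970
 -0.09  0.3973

141.63

σ√T = 0.48 × 0.8660 = 0.4157
d₁ = [ln(420/520) + (0.047 + 0.48²/2)·0.75] / 0.4157 = [-0.2136 + 0.1217] / 0.4157 = -0.2211 → -0.22
√T = √0.75 = 0.8660
φ(d₁) = φ(-0.22) = 0.3894
vega = S·φ(d₁)·√T = 420·0.3894·0.8660 = 141.6326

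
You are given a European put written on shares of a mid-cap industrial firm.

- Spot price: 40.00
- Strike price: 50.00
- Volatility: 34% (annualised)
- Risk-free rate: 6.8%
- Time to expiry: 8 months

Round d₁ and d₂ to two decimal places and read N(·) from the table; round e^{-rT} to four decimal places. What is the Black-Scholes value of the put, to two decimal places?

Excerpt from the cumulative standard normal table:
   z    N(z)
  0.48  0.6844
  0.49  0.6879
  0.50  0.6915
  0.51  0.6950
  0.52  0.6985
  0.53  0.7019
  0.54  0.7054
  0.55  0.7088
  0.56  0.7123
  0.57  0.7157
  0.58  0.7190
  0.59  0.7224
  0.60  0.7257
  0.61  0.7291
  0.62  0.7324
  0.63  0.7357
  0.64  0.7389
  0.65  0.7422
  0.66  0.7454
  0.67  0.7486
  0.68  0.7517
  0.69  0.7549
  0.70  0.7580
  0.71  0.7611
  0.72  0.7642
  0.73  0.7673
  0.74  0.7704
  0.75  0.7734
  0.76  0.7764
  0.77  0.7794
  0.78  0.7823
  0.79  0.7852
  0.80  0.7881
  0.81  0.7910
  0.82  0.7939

σ√T = 0.34·√0.6667 = 0.2776
d₁ = [ln(40/50) + (0.068 + 0.34²/2)·0.6667] / 0.2776 = [-0.2231 + 0.0839] / 0.2776 = -0.5017 ≈ -0.50
d₂ = d₁ − σ√T = -0.5017 − 0.2776 = -0.7793 ≈ -0.78
e^(−rT) = e^(−0.068·0.6667) = 0.9557
N(−d₂) = N(0.78) = 0.7823;  N(−d₁) = N(0.50) = 0.6915
P = 50·0.9557·0.7823 − 40·0.6915 = 37.3822 − 27.6600 = 9.7222

9.72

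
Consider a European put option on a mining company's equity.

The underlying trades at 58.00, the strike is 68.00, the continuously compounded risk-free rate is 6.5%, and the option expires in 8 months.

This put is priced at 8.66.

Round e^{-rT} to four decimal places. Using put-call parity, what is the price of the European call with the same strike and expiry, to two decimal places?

e^(−rT) = e^(−0.065·0.6667) = 0.9576
Put-call parity: C − P = S − K·e^(−rT) = 58 − 68·0.9576 = 58 − 65.1168 = -7.1168
C = P + (C − P) = 8.66 + (-7.1168) = 1.5432

1.54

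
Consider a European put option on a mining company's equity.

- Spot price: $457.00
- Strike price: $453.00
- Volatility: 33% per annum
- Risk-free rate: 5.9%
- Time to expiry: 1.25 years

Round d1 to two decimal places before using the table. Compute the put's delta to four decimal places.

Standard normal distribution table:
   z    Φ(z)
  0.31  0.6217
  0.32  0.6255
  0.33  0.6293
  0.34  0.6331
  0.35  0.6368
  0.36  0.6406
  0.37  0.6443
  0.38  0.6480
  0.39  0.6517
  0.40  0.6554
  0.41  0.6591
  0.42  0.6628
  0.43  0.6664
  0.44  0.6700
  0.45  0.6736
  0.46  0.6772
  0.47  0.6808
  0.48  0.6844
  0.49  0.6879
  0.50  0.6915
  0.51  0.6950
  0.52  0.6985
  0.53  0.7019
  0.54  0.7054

-0.3409

σ√T = 0.33 × 1.1180 = 0.3690
d₁ = [ln(457/453) + (0.059 + 0.33²/2)·1.25] / 0.3690 = [0.0088 + 0.1418] / 0.3690 = 0.4082 which rounds to 0.41
N(d₁) = N(0.41) = 0.6591
Δ_put = N(d₁) − 1 = 0.6591 − 1 = -0.3409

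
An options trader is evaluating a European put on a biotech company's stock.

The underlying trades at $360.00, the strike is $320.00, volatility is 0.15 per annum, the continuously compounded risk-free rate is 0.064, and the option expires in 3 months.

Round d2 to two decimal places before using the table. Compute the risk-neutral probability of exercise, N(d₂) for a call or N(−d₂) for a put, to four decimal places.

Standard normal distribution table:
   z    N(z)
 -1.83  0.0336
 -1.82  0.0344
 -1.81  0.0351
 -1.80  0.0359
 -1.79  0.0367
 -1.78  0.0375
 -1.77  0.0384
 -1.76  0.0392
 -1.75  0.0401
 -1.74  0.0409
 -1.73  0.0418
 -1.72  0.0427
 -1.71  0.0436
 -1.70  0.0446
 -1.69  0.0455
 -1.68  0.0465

0.0401

σ√T = 0.15·√0.25 = 0.0750
ln(S/K) + (r + σ²/2)T = ln(360/320) + (0.064 + 0.15²/2)·0.25 = 0.1178 + 0.0188 = 0.1366
d₁ = 0.1366 / 0.0750 = 1.8213 which rounds to 1.82
d₂ = d₁ − σ√T = 1.8213 − 0.0750 = 1.7463 which rounds to 1.75
Risk-neutral Pr[S_T < K] = N(−d₂) = N(-1.75) = 0.0401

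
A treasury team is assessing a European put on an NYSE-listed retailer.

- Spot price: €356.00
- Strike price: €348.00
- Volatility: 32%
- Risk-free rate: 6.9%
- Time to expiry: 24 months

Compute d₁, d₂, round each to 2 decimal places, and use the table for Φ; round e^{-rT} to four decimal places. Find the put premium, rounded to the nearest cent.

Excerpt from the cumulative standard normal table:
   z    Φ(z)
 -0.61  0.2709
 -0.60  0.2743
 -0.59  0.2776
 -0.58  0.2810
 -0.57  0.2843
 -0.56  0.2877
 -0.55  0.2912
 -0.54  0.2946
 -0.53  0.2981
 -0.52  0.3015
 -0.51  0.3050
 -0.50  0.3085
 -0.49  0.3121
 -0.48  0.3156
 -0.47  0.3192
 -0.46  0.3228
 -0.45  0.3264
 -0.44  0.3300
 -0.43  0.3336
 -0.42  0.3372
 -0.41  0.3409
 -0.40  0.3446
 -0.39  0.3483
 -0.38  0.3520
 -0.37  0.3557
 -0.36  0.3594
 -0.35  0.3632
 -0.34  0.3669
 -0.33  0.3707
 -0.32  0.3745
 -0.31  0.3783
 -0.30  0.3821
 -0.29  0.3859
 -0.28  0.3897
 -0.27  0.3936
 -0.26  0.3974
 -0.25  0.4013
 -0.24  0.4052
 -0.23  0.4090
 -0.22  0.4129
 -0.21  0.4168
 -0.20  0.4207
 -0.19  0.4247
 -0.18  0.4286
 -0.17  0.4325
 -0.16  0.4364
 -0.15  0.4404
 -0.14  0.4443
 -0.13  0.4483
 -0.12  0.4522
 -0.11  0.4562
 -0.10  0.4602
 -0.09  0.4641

€35.86

T = 2;  σ√T = 0.4525
ln(S/K) + (r + σ²/2)T = ln(356/348) + (0.069 + 0.32²/2)·2 = 0.0227 + 0.2404 = 0.2631
d₁ = 0.2631 / 0.4525 = 0.5814 ≈ 0.58
d₂ = d₁ − σ√T = 0.5814 − 0.4525 = 0.1289 ≈ 0.13
e^(−rT) = e^(−0.069·2) = 0.8711
N(−d₂) = N(-0.13) = 0.4483;  N(−d₁) = N(-0.58) = 0.2810
P = 348·0.8711·0.4483 − 356·0.2810 = 135.8989 − 100.0360 = 35.8629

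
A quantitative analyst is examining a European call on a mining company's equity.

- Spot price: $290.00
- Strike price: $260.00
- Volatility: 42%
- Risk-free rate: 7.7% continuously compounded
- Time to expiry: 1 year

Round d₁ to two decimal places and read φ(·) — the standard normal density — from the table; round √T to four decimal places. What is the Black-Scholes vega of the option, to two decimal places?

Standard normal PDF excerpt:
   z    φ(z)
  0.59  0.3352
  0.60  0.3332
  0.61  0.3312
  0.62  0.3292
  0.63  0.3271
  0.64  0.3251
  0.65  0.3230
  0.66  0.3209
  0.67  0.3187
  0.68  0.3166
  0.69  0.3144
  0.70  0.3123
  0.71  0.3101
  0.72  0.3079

93.67

σ√T = 0.42 × 1.0000 = 0.4200
d₁ = [ln(290/260) + (0.077 + 0.42²/2)·1] / 0.4200 = [0.1092 + 0.1652] / 0.4200 = 0.6533 which rounds to 0.65
√T = √1 = 1.0000
φ(d₁) = φ(0.65) = 0.3230
vega = S·φ(d₁)·√T = 290·0.3230·1.0000 = 93.6700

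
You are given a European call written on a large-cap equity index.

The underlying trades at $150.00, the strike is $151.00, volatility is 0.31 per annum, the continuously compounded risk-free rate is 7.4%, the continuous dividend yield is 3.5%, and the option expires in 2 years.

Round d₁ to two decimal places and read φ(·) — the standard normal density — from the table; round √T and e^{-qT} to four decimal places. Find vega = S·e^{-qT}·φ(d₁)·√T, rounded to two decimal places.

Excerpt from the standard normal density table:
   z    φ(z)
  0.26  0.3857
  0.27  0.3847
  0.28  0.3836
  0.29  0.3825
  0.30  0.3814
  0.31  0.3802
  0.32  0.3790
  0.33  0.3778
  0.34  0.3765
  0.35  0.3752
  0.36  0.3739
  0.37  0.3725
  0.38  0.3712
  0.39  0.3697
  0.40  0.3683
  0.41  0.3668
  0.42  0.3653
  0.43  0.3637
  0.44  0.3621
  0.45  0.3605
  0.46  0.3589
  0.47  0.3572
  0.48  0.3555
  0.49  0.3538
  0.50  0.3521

σ√T = 0.31 × 1.4142 = 0.4384
d₁ = [ln(150/151) + (0.074 − 0.035 + 0.31²/2)·2] / 0.4384 = [-0.0066 + 0.1741] / 0.4384 = 0.3820 which rounds to 0.38
√T = √2 = 1.4142
φ(d₁) = φ(0.38) = 0.3712
exp(−qT) = exp(−0.035·2) = 0.9324
vega = S·exp(−qT)·φ(d₁)·√T = 150·0.9324·0.3712·1.4142 = 73.4197

73.42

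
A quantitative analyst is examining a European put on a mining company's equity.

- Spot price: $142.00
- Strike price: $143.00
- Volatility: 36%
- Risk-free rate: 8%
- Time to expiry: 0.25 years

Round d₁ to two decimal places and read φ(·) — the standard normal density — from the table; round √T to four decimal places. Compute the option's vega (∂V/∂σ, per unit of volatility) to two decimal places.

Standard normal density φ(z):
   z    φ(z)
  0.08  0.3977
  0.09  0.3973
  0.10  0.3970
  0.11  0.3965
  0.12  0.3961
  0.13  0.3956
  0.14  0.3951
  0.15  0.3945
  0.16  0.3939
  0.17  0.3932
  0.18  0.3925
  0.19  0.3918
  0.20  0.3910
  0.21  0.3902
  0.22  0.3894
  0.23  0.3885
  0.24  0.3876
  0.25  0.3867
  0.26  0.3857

T = 0.25;  σ√T = 0.1800
ln(S/K) + (r + σ²/2)T = ln(142/143) + (0.08 + 0.36²/2)·0.25 = -0.0070 + 0.0362 = 0.0292
d₁ = 0.0292 / 0.1800 = 0.1621 ⇒ 0.16
√T = √0.25 = 0.5000
φ(d₁) = φ(0.16) = 0.3939
vega = S·φ(d₁)·√T = 142·0.3939·0.5000 = 27.9669

27.97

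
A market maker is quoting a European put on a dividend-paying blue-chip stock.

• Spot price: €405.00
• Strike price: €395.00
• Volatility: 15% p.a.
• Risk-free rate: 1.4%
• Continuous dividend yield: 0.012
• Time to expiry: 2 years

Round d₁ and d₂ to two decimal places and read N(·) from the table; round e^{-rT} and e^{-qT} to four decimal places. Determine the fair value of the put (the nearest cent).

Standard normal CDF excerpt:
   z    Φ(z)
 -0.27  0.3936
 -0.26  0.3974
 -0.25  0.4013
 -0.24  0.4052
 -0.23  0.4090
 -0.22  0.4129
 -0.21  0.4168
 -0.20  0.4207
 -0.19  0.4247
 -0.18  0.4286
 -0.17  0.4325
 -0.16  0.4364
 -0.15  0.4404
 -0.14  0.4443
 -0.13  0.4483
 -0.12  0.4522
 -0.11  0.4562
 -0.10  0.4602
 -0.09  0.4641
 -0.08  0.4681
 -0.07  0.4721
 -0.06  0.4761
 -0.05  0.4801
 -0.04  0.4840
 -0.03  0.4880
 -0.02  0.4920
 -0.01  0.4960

€27.22

σ√T = 0.15 × 1.4142 = 0.2121
d₁ = [ln(405/395) + (0.014 − 0.012 + 0.15²/2)·2] / 0.2121 = [0.0250 + 0.0265] / 0.2121 = 0.2428 which rounds to 0.24
d₂ = d₁ − σ√T = 0.2428 − 0.2121 = 0.0306 which rounds to 0.03
exp(−qT) = exp(−0.012·2) = 0.9763;  exp(−rT) = exp(−0.014·2) = 0.9724
N(−d₂) = N(-0.03) = 0.4880;  N(−d₁) = N(-0.24) = 0.4052
P = 395·0.9724·0.4880 − 405·0.9763·0.4052 = 187.4398 − 160.2167 = 27.2231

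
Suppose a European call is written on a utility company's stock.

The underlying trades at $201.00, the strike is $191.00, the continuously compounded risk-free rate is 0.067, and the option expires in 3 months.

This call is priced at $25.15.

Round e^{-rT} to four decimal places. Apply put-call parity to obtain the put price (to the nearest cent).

$11.98

e^(−rT) = e^(−0.067·0.25) = 0.9834
Put-call parity: C − P = S − K·e^(−rT) = 201 − 191·0.9834 = 201 − 187.8294 = 13.1706
P = C − (C − P) = 25.15 − (13.1706) = 11.9794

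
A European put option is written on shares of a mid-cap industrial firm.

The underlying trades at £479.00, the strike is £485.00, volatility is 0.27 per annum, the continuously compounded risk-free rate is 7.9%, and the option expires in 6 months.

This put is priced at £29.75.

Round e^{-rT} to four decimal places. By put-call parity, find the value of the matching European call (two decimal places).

£42.52

e^(−rT) = e^(−0.079·0.5) = 0.9613
Put-call parity: C − P = S − K·e^(−rT) = 479 − 485·0.9613 = 479 − 466.2305 = 12.7695
C = P + (C − P) = 29.75 + (12.7695) = 42.5195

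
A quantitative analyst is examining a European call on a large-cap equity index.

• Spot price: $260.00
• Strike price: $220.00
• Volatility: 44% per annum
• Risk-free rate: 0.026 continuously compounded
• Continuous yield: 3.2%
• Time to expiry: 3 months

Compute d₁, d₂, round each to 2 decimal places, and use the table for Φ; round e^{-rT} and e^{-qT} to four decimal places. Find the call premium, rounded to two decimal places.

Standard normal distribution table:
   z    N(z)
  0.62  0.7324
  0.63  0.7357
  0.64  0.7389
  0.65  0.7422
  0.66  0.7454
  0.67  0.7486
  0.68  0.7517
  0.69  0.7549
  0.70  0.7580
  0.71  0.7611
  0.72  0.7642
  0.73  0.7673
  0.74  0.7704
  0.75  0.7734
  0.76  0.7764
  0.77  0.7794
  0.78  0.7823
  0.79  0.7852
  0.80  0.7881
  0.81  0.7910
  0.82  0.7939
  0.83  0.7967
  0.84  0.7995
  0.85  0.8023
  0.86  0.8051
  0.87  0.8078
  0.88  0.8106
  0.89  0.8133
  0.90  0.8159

σ√T = 0.44 × 0.5000 = 0.2200
d₁ = [ln(260/220) + (0.026 − 0.032 + 0.44²/2)·0.25] / 0.2200 = [0.1671 + 0.0227] / 0.2200 = 0.8625 ⇒ 0.86
d₂ = d₁ − σ√T = 0.8625 − 0.2200 = 0.6425 ⇒ 0.64
e^(−qT) = e^(−0.032·0.25) = 0.9920;  e^(−rT) = e^(−0.026·0.25) = 0.9935
N(d₁) = N(0.86) = 0.8051;  N(d₂) = N(0.64) = 0.7389
C = 260·0.9920·0.8051 − 220·0.9935·0.7389 = 207.6514 − 161.5014 = 46.1500

$46.15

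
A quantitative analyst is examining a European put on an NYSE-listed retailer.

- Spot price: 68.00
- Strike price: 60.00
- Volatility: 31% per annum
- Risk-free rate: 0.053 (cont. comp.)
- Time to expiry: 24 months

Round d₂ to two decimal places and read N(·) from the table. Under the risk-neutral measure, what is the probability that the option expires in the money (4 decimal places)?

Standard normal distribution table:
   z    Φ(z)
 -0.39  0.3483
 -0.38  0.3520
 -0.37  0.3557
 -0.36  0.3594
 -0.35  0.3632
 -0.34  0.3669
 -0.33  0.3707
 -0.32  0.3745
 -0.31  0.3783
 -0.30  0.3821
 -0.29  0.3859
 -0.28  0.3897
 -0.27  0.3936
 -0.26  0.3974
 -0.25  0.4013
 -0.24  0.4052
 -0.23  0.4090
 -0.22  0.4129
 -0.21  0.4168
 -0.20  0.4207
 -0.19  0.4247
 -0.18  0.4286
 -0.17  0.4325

0.3783

σ√T = 0.31 × 1.4142 = 0.4384
d₁ = [ln(68/60) + (0.053 + 0.31²/2)·2] / 0.4384 = [0.1252 + 0.2021] / 0.4384 = 0.7465 → 0.75
d₂ = d₁ − σ√T = 0.7465 − 0.4384 = 0.3081 → 0.31
Risk-neutral Pr[S_T < K] = N(−d₂) = N(-0.31) = 0.3783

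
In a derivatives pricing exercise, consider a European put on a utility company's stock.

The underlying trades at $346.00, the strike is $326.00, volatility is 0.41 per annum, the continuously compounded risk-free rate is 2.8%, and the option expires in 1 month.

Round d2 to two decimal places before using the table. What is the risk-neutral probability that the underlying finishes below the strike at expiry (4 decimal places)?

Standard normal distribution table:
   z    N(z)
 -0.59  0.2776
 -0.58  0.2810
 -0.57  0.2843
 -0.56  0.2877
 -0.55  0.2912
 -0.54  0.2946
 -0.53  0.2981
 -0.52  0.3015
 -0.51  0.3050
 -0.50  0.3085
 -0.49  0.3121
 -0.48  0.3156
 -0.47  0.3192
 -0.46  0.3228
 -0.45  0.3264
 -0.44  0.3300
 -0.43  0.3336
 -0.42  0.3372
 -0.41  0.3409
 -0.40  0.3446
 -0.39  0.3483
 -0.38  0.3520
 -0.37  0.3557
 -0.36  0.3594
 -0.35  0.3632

0.3228

σ√T = 0.41 × 0.2887 = 0.1184
ln(S/K) + (r + σ²/2)T = ln(346/326) + (0.028 + 0.41²/2)·0.08333 = 0.0595 + 0.0093 = 0.0689
d₁ = 0.0689 / 0.1184 = 0.5820 which rounds to 0.58
d₂ = d₁ − σ√T = 0.5820 − 0.1184 = 0.4636 which rounds to 0.46
Pr(exercise) under Q = N(−d₂) = N(-0.46) = 0.3228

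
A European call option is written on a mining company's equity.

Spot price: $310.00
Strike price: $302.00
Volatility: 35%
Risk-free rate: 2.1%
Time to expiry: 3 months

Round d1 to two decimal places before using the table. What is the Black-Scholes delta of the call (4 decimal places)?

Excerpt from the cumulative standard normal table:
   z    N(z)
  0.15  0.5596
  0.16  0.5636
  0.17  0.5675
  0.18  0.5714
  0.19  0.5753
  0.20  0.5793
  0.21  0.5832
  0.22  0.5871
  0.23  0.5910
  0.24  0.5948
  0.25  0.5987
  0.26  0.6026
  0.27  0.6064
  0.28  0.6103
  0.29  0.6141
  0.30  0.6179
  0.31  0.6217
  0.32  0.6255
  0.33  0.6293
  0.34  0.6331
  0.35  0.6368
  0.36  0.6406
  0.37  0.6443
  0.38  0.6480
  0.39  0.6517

T = 0.25;  σ√T = 0.1750
d₁ = [ln(310/302) + (0.021 + ½·0.35²)·0.25] / (σ√T) = (0.0261 + 0.0206) / 0.1750 = 0.2669 ⇒ 0.27
N(d₁) = N(0.27) = 0.6064
Δ_call = N(d₁) = 0.6064

0.6064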